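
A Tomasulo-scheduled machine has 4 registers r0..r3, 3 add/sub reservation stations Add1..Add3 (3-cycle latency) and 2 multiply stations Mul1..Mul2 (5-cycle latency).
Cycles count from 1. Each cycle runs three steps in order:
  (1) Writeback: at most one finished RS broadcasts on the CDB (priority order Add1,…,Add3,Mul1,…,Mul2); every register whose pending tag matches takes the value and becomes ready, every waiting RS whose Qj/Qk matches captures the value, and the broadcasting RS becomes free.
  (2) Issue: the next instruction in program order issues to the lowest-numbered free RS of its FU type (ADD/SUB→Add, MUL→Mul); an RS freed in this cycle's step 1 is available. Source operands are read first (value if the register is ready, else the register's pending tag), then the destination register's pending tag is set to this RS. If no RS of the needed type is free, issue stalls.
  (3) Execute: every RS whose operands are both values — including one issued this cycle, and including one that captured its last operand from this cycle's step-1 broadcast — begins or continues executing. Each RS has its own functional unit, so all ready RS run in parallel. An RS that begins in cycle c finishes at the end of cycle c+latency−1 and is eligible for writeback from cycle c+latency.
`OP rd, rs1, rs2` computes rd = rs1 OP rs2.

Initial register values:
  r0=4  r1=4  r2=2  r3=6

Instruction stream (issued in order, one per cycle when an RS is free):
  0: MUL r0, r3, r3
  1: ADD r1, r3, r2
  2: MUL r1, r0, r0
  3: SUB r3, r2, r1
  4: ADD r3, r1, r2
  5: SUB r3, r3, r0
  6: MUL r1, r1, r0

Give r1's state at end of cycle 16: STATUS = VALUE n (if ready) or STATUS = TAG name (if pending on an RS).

c1: issue MUL r0<-Mul1 | r0:Mul1,r1:4,r2:2,r3:6
c2: issue ADD r1<-Add1 | r0:Mul1,r1:Add1,r2:2,r3:6
c3: issue MUL r1<-Mul2 | r0:Mul1,r1:Mul2,r2:2,r3:6
c4: issue SUB r3<-Add2 | r0:Mul1,r1:Mul2,r2:2,r3:Add2
c5: CDB Add1=8; issue ADD r3<-Add1 | r0:Mul1,r1:Mul2,r2:2,r3:Add1
c6: CDB Mul1=36; issue SUB r3<-Add3 | r0:36,r1:Mul2,r2:2,r3:Add3
c7: issue MUL r1<-Mul1 | r0:36,r1:Mul1,r2:2,r3:Add3
c8: - | r0:36,r1:Mul1,r2:2,r3:Add3
c9: - | r0:36,r1:Mul1,r2:2,r3:Add3
c10: - | r0:36,r1:Mul1,r2:2,r3:Add3
c11: CDB Mul2=1296 | r0:36,r1:Mul1,r2:2,r3:Add3
c12: - | r0:36,r1:Mul1,r2:2,r3:Add3
c13: - | r0:36,r1:Mul1,r2:2,r3:Add3
c14: CDB Add1=1298 | r0:36,r1:Mul1,r2:2,r3:Add3
c15: CDB Add2=-1294 | r0:36,r1:Mul1,r2:2,r3:Add3
c16: CDB Mul1=46656 | r0:36,r1:46656,r2:2,r3:Add3

STATUS = VALUE 46656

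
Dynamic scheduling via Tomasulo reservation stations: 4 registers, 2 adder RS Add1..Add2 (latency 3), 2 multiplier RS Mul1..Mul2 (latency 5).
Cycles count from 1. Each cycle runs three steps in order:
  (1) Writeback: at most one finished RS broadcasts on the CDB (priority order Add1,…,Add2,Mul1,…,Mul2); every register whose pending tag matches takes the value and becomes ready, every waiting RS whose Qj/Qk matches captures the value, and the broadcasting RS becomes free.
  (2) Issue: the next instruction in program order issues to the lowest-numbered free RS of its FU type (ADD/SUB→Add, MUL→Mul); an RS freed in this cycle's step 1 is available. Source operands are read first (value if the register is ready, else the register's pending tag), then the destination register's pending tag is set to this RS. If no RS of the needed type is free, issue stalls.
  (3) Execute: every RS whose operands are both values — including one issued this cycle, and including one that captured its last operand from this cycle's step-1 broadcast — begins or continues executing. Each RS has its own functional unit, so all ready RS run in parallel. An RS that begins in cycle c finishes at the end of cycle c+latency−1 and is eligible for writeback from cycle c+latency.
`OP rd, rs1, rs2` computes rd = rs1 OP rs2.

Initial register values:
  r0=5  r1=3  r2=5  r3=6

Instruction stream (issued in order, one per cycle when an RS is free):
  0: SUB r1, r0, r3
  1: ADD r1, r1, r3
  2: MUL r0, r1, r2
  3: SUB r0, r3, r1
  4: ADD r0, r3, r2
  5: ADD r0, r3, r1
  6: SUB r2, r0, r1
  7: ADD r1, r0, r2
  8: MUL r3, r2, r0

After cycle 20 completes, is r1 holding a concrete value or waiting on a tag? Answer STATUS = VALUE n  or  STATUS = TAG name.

cycle 1: issue SUB r1<-Add1 // r0:5,r1:Add1,r2:5,r3:6
cycle 2: issue ADD r1<-Add2 // r0:5,r1:Add2,r2:5,r3:6
cycle 3: issue MUL r0<-Mul1 // r0:Mul1,r1:Add2,r2:5,r3:6
cycle 4: CDB Add1=-1; issue SUB r0<-Add1 // r0:Add1,r1:Add2,r2:5,r3:6
cycle 5: stall // r0:Add1,r1:Add2,r2:5,r3:6
cycle 6: stall // r0:Add1,r1:Add2,r2:5,r3:6
cycle 7: CDB Add2=5; issue ADD r0<-Add2 // r0:Add2,r1:5,r2:5,r3:6
cycle 8: stall // r0:Add2,r1:5,r2:5,r3:6
cycle 9: stall // r0:Add2,r1:5,r2:5,r3:6
cycle 10: CDB Add1=1; issue ADD r0<-Add1 // r0:Add1,r1:5,r2:5,r3:6
cycle 11: CDB Add2=11; issue SUB r2<-Add2 // r0:Add1,r1:5,r2:Add2,r3:6
cycle 12: CDB Mul1=25; stall // r0:Add1,r1:5,r2:Add2,r3:6
cycle 13: CDB Add1=11; issue ADD r1<-Add1 // r0:11,r1:Add1,r2:Add2,r3:6
cycle 14: issue MUL r3<-Mul1 // r0:11,r1:Add1,r2:Add2,r3:Mul1
cycle 15: - // r0:11,r1:Add1,r2:Add2,r3:Mul1
cycle 16: CDB Add2=6 // r0:11,r1:Add1,r2:6,r3:Mul1
cycle 17: - // r0:11,r1:Add1,r2:6,r3:Mul1
cycle 18: - // r0:11,r1:Add1,r2:6,r3:Mul1
cycle 19: CDB Add1=17 // r0:11,r1:17,r2:6,r3:Mul1
cycle 20: - // r0:11,r1:17,r2:6,r3:Mul1

STATUS = VALUE 17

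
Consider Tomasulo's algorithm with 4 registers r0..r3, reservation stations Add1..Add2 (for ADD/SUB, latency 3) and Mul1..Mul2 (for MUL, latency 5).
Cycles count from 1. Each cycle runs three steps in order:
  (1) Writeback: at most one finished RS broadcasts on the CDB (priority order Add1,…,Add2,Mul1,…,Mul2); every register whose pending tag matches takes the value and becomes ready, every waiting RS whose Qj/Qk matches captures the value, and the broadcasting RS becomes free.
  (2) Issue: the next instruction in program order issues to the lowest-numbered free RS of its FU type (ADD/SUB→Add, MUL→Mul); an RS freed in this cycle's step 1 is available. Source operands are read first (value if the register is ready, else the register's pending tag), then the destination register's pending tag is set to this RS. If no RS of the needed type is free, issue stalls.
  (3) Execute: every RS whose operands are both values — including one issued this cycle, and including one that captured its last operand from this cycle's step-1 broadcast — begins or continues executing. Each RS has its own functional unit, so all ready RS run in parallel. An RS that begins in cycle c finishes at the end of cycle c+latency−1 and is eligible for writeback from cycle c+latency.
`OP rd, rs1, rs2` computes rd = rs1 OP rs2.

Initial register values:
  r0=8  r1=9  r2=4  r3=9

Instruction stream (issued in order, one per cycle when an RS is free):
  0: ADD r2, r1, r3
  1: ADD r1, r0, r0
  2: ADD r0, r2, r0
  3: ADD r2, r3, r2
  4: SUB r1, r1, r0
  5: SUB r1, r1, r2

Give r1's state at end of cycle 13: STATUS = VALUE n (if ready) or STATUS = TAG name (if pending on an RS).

STATUS = VALUE -37

  c1: issue ADD r2<-Add1  regs: r0:8,r1:9,r2:Add1,r3:9
  c2: issue ADD r1<-Add2  regs: r0:8,r1:Add2,r2:Add1,r3:9
  c3: stall  regs: r0:8,r1:Add2,r2:Add1,r3:9
  c4: CDB Add1=18; issue ADD r0<-Add1  regs: r0:Add1,r1:Add2,r2:18,r3:9
  c5: CDB Add2=16; issue ADD r2<-Add2  regs: r0:Add1,r1:16,r2:Add2,r3:9
  c6: stall  regs: r0:Add1,r1:16,r2:Add2,r3:9
  c7: CDB Add1=26; issue SUB r1<-Add1  regs: r0:26,r1:Add1,r2:Add2,r3:9
  c8: CDB Add2=27; issue SUB r1<-Add2  regs: r0:26,r1:Add2,r2:27,r3:9
  c9: -  regs: r0:26,r1:Add2,r2:27,r3:9
  c10: CDB Add1=-10  regs: r0:26,r1:Add2,r2:27,r3:9
  c11: -  regs: r0:26,r1:Add2,r2:27,r3:9
  c12: -  regs: r0:26,r1:Add2,r2:27,r3:9
  c13: CDB Add2=-37  regs: r0:26,r1:-37,r2:27,r3:9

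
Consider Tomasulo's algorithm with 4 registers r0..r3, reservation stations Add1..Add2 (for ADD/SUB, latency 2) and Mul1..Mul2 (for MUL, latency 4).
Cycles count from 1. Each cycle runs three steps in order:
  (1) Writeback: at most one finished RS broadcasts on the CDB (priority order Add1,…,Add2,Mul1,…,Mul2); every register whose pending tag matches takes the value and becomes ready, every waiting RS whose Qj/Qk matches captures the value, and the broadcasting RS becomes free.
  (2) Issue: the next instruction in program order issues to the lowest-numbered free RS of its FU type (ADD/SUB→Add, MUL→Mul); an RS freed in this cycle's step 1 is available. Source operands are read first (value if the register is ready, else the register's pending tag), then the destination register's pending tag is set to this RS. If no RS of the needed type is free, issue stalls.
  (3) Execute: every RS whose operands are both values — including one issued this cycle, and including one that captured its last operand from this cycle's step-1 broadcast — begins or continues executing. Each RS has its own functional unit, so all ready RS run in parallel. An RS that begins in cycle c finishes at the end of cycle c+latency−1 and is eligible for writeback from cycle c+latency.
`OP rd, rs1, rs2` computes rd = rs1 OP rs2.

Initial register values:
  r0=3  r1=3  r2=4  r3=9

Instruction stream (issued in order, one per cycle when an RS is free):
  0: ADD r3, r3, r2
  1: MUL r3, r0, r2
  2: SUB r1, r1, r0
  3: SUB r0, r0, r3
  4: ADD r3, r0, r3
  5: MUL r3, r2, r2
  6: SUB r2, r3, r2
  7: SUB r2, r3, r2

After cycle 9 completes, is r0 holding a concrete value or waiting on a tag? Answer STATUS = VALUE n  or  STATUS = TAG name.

c1: issue ADD r3<-Add1 | r0:3,r1:3,r2:4,r3:Add1
c2: issue MUL r3<-Mul1 | r0:3,r1:3,r2:4,r3:Mul1
c3: CDB Add1=13; issue SUB r1<-Add1 | r0:3,r1:Add1,r2:4,r3:Mul1
c4: issue SUB r0<-Add2 | r0:Add2,r1:Add1,r2:4,r3:Mul1
c5: CDB Add1=0; issue ADD r3<-Add1 | r0:Add2,r1:0,r2:4,r3:Add1
c6: CDB Mul1=12; issue MUL r3<-Mul1 | r0:Add2,r1:0,r2:4,r3:Mul1
c7: stall | r0:Add2,r1:0,r2:4,r3:Mul1
c8: CDB Add2=-9; issue SUB r2<-Add2 | r0:-9,r1:0,r2:Add2,r3:Mul1
c9: stall | r0:-9,r1:0,r2:Add2,r3:Mul1

STATUS = VALUE -9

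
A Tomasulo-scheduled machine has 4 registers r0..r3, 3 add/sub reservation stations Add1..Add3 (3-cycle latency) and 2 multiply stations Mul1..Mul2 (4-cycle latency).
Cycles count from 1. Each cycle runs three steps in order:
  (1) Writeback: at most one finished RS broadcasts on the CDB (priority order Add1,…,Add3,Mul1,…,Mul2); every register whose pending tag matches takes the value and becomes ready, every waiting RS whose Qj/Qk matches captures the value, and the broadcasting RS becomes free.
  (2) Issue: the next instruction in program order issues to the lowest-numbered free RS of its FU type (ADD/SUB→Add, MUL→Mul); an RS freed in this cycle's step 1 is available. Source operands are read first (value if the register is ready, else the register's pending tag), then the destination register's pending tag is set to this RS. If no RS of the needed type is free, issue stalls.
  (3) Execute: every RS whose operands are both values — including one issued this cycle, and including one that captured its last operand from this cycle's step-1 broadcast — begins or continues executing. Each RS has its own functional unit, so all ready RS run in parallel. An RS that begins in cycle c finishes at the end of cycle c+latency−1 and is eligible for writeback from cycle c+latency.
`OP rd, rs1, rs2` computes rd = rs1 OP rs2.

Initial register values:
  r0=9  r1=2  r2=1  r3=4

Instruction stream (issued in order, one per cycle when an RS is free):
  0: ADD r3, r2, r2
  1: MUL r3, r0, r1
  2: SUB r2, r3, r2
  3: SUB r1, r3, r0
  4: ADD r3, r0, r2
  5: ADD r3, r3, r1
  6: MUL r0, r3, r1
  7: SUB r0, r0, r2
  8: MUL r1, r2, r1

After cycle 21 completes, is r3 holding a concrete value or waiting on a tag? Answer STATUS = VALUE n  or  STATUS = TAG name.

  c1: issue ADD r3<-Add1  regs: r0:9,r1:2,r2:1,r3:Add1
  c2: issue MUL r3<-Mul1  regs: r0:9,r1:2,r2:1,r3:Mul1
  c3: issue SUB r2<-Add2  regs: r0:9,r1:2,r2:Add2,r3:Mul1
  c4: CDB Add1=2; issue SUB r1<-Add1  regs: r0:9,r1:Add1,r2:Add2,r3:Mul1
  c5: issue ADD r3<-Add3  regs: r0:9,r1:Add1,r2:Add2,r3:Add3
  c6: CDB Mul1=18; stall  regs: r0:9,r1:Add1,r2:Add2,r3:Add3
  c7: stall  regs: r0:9,r1:Add1,r2:Add2,r3:Add3
  c8: stall  regs: r0:9,r1:Add1,r2:Add2,r3:Add3
  c9: CDB Add1=9; issue ADD r3<-Add1  regs: r0:9,r1:9,r2:Add2,r3:Add1
  c10: CDB Add2=17; issue MUL r0<-Mul1  regs: r0:Mul1,r1:9,r2:17,r3:Add1
  c11: issue SUB r0<-Add2  regs: r0:Add2,r1:9,r2:17,r3:Add1
  c12: issue MUL r1<-Mul2  regs: r0:Add2,r1:Mul2,r2:17,r3:Add1
  c13: CDB Add3=26  regs: r0:Add2,r1:Mul2,r2:17,r3:Add1
  c14: -  regs: r0:Add2,r1:Mul2,r2:17,r3:Add1
  c15: -  regs: r0:Add2,r1:Mul2,r2:17,r3:Add1
  c16: CDB Add1=35  regs: r0:Add2,r1:Mul2,r2:17,r3:35
  c17: CDB Mul2=153  regs: r0:Add2,r1:153,r2:17,r3:35
  c18: -  regs: r0:Add2,r1:153,r2:17,r3:35
  c19: -  regs: r0:Add2,r1:153,r2:17,r3:35
  c20: CDB Mul1=315  regs: r0:Add2,r1:153,r2:17,r3:35
  c21: -  regs: r0:Add2,r1:153,r2:17,r3:35

STATUS = VALUE 35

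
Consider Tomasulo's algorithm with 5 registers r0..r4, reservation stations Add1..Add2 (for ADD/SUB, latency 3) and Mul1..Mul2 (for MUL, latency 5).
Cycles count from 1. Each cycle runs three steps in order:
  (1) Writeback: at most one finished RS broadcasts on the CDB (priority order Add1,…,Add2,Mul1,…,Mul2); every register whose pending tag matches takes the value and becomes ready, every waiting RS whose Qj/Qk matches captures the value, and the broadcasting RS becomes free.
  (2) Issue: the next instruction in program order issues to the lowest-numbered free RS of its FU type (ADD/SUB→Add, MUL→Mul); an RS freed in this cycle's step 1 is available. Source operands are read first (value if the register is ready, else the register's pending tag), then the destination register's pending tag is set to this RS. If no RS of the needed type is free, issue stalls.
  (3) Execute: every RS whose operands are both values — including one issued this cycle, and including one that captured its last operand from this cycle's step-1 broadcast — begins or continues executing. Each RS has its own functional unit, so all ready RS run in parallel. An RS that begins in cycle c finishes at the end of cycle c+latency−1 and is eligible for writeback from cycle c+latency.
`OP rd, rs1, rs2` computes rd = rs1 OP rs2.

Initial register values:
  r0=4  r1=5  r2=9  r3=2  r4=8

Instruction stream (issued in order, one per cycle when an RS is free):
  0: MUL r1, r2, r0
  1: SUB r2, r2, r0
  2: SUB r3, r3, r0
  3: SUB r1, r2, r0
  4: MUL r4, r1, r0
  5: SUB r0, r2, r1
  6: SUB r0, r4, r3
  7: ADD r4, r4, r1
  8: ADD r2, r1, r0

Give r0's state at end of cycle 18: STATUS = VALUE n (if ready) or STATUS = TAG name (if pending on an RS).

c1: issue MUL r1<-Mul1 | r0:4,r1:Mul1,r2:9,r3:2,r4:8
c2: issue SUB r2<-Add1 | r0:4,r1:Mul1,r2:Add1,r3:2,r4:8
c3: issue SUB r3<-Add2 | r0:4,r1:Mul1,r2:Add1,r3:Add2,r4:8
c4: stall | r0:4,r1:Mul1,r2:Add1,r3:Add2,r4:8
c5: CDB Add1=5; issue SUB r1<-Add1 | r0:4,r1:Add1,r2:5,r3:Add2,r4:8
c6: CDB Add2=-2; issue MUL r4<-Mul2 | r0:4,r1:Add1,r2:5,r3:-2,r4:Mul2
c7: CDB Mul1=36; issue SUB r0<-Add2 | r0:Add2,r1:Add1,r2:5,r3:-2,r4:Mul2
c8: CDB Add1=1; issue SUB r0<-Add1 | r0:Add1,r1:1,r2:5,r3:-2,r4:Mul2
c9: stall | r0:Add1,r1:1,r2:5,r3:-2,r4:Mul2
c10: stall | r0:Add1,r1:1,r2:5,r3:-2,r4:Mul2
c11: CDB Add2=4; issue ADD r4<-Add2 | r0:Add1,r1:1,r2:5,r3:-2,r4:Add2
c12: stall | r0:Add1,r1:1,r2:5,r3:-2,r4:Add2
c13: CDB Mul2=4; stall | r0:Add1,r1:1,r2:5,r3:-2,r4:Add2
c14: stall | r0:Add1,r1:1,r2:5,r3:-2,r4:Add2
c15: stall | r0:Add1,r1:1,r2:5,r3:-2,r4:Add2
c16: CDB Add1=6; issue ADD r2<-Add1 | r0:6,r1:1,r2:Add1,r3:-2,r4:Add2
c17: CDB Add2=5 | r0:6,r1:1,r2:Add1,r3:-2,r4:5
c18: - | r0:6,r1:1,r2:Add1,r3:-2,r4:5

STATUS = VALUE 6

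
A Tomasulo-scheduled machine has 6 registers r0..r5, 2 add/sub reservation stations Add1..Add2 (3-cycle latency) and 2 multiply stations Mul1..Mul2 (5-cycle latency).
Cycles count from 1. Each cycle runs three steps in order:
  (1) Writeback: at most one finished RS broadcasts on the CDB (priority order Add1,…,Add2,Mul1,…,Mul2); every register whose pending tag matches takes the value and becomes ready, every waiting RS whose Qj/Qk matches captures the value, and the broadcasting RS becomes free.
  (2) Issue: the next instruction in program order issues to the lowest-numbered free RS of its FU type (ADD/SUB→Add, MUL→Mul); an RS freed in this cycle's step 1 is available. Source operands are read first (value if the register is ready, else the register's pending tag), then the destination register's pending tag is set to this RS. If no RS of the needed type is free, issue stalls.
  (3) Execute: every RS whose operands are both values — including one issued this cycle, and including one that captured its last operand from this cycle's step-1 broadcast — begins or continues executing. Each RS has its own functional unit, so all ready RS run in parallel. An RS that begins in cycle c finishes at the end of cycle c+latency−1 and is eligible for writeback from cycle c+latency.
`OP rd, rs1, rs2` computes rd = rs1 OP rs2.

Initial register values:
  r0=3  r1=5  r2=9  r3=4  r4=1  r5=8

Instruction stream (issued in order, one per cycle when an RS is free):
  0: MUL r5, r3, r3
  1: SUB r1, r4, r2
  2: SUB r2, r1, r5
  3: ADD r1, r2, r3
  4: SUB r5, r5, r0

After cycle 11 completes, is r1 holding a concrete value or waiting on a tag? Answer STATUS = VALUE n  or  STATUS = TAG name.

STATUS = TAG Add1

cycle 1: issue MUL r5<-Mul1 // r0:3,r1:5,r2:9,r3:4,r4:1,r5:Mul1
cycle 2: issue SUB r1<-Add1 // r0:3,r1:Add1,r2:9,r3:4,r4:1,r5:Mul1
cycle 3: issue SUB r2<-Add2 // r0:3,r1:Add1,r2:Add2,r3:4,r4:1,r5:Mul1
cycle 4: stall // r0:3,r1:Add1,r2:Add2,r3:4,r4:1,r5:Mul1
cycle 5: CDB Add1=-8; issue ADD r1<-Add1 // r0:3,r1:Add1,r2:Add2,r3:4,r4:1,r5:Mul1
cycle 6: CDB Mul1=16; stall // r0:3,r1:Add1,r2:Add2,r3:4,r4:1,r5:16
cycle 7: stall // r0:3,r1:Add1,r2:Add2,r3:4,r4:1,r5:16
cycle 8: stall // r0:3,r1:Add1,r2:Add2,r3:4,r4:1,r5:16
cycle 9: CDB Add2=-24; issue SUB r5<-Add2 // r0:3,r1:Add1,r2:-24,r3:4,r4:1,r5:Add2
cycle 10: - // r0:3,r1:Add1,r2:-24,r3:4,r4:1,r5:Add2
cycle 11: - // r0:3,r1:Add1,r2:-24,r3:4,r4:1,r5:Add2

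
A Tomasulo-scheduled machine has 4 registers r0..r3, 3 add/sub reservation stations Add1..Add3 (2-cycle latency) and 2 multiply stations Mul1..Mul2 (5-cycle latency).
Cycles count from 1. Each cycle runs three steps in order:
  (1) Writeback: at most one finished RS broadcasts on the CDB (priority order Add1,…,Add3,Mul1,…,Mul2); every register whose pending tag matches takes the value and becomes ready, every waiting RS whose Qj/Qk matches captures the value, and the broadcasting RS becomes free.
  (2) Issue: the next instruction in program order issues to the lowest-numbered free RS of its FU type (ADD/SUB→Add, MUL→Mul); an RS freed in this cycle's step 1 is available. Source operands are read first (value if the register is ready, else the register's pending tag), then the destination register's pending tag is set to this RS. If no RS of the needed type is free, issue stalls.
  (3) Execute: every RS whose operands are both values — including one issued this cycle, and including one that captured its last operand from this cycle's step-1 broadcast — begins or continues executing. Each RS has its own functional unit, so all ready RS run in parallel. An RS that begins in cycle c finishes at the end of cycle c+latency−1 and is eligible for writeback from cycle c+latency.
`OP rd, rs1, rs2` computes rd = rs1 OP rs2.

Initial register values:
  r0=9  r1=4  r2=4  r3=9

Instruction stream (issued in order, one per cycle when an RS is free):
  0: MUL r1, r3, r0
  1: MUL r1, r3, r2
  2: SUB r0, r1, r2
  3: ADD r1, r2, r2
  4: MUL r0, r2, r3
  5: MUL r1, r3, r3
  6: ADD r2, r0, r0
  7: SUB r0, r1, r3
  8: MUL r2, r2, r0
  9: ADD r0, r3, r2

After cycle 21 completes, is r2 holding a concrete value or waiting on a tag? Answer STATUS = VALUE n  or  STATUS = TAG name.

STATUS = VALUE 5184

  c1: issue MUL r1<-Mul1  regs: r0:9,r1:Mul1,r2:4,r3:9
  c2: issue MUL r1<-Mul2  regs: r0:9,r1:Mul2,r2:4,r3:9
  c3: issue SUB r0<-Add1  regs: r0:Add1,r1:Mul2,r2:4,r3:9
  c4: issue ADD r1<-Add2  regs: r0:Add1,r1:Add2,r2:4,r3:9
  c5: stall  regs: r0:Add1,r1:Add2,r2:4,r3:9
  c6: CDB Add2=8; stall  regs: r0:Add1,r1:8,r2:4,r3:9
  c7: CDB Mul1=81; issue MUL r0<-Mul1  regs: r0:Mul1,r1:8,r2:4,r3:9
  c8: CDB Mul2=36; issue MUL r1<-Mul2  regs: r0:Mul1,r1:Mul2,r2:4,r3:9
  c9: issue ADD r2<-Add2  regs: r0:Mul1,r1:Mul2,r2:Add2,r3:9
  c10: CDB Add1=32; issue SUB r0<-Add1  regs: r0:Add1,r1:Mul2,r2:Add2,r3:9
  c11: stall  regs: r0:Add1,r1:Mul2,r2:Add2,r3:9
  c12: CDB Mul1=36; issue MUL r2<-Mul1  regs: r0:Add1,r1:Mul2,r2:Mul1,r3:9
  c13: CDB Mul2=81; issue ADD r0<-Add3  regs: r0:Add3,r1:81,r2:Mul1,r3:9
  c14: CDB Add2=72  regs: r0:Add3,r1:81,r2:Mul1,r3:9
  c15: CDB Add1=72  regs: r0:Add3,r1:81,r2:Mul1,r3:9
  c16: -  regs: r0:Add3,r1:81,r2:Mul1,r3:9
  c17: -  regs: r0:Add3,r1:81,r2:Mul1,r3:9
  c18: -  regs: r0:Add3,r1:81,r2:Mul1,r3:9
  c19: -  regs: r0:Add3,r1:81,r2:Mul1,r3:9
  c20: CDB Mul1=5184  regs: r0:Add3,r1:81,r2:5184,r3:9
  c21: -  regs: r0:Add3,r1:81,r2:5184,r3:9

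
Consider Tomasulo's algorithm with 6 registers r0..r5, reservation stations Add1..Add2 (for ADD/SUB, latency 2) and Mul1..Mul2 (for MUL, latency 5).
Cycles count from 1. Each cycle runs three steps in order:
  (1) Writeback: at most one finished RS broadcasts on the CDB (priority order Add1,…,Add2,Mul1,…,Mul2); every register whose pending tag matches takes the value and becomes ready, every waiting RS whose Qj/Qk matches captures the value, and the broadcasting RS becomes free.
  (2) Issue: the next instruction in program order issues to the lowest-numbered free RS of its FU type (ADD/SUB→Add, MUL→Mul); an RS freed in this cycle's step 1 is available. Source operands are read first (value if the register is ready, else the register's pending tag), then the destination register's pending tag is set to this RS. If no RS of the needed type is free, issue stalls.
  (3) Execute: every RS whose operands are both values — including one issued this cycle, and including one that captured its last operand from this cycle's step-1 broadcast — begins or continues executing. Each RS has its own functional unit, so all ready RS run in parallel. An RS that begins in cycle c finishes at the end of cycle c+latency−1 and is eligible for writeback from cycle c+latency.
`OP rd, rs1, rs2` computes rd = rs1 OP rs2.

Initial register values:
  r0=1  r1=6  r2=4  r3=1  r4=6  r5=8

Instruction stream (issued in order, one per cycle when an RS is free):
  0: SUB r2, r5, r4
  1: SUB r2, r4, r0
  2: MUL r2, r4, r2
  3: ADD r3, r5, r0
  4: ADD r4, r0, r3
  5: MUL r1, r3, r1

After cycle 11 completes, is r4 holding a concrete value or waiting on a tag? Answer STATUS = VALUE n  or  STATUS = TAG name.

  c1: issue SUB r2<-Add1  regs: r0:1,r1:6,r2:Add1,r3:1,r4:6,r5:8
  c2: issue SUB r2<-Add2  regs: r0:1,r1:6,r2:Add2,r3:1,r4:6,r5:8
  c3: CDB Add1=2; issue MUL r2<-Mul1  regs: r0:1,r1:6,r2:Mul1,r3:1,r4:6,r5:8
  c4: CDB Add2=5; issue ADD r3<-Add1  regs: r0:1,r1:6,r2:Mul1,r3:Add1,r4:6,r5:8
  c5: issue ADD r4<-Add2  regs: r0:1,r1:6,r2:Mul1,r3:Add1,r4:Add2,r5:8
  c6: CDB Add1=9; issue MUL r1<-Mul2  regs: r0:1,r1:Mul2,r2:Mul1,r3:9,r4:Add2,r5:8
  c7: -  regs: r0:1,r1:Mul2,r2:Mul1,r3:9,r4:Add2,r5:8
  c8: CDB Add2=10  regs: r0:1,r1:Mul2,r2:Mul1,r3:9,r4:10,r5:8
  c9: CDB Mul1=30  regs: r0:1,r1:Mul2,r2:30,r3:9,r4:10,r5:8
  c10: -  regs: r0:1,r1:Mul2,r2:30,r3:9,r4:10,r5:8
  c11: CDB Mul2=54  regs: r0:1,r1:54,r2:30,r3:9,r4:10,r5:8

STATUS = VALUE 10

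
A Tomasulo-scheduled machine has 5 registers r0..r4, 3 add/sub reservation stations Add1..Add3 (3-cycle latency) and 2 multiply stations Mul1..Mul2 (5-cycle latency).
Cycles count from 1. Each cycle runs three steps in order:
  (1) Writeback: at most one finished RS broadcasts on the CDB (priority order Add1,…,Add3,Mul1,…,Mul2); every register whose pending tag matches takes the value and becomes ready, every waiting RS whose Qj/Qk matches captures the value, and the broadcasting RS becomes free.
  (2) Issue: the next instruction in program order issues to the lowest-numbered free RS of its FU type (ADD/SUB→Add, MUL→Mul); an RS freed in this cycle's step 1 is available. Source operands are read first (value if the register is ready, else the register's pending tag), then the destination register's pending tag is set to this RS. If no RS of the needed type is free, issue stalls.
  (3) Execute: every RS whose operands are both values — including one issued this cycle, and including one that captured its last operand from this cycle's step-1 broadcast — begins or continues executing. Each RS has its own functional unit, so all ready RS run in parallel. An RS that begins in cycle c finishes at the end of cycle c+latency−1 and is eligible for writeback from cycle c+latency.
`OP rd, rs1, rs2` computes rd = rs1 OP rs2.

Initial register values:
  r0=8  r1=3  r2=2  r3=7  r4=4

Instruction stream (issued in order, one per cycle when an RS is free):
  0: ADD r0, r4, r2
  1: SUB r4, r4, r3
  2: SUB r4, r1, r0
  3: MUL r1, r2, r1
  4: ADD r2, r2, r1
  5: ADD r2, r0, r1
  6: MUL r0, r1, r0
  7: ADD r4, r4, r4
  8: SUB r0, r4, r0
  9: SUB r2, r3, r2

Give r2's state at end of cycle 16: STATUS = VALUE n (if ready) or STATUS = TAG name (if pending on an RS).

STATUS = VALUE -5

cycle 1: issue ADD r0<-Add1 // r0:Add1,r1:3,r2:2,r3:7,r4:4
cycle 2: issue SUB r4<-Add2 // r0:Add1,r1:3,r2:2,r3:7,r4:Add2
cycle 3: issue SUB r4<-Add3 // r0:Add1,r1:3,r2:2,r3:7,r4:Add3
cycle 4: CDB Add1=6; issue MUL r1<-Mul1 // r0:6,r1:Mul1,r2:2,r3:7,r4:Add3
cycle 5: CDB Add2=-3; issue ADD r2<-Add1 // r0:6,r1:Mul1,r2:Add1,r3:7,r4:Add3
cycle 6: issue ADD r2<-Add2 // r0:6,r1:Mul1,r2:Add2,r3:7,r4:Add3
cycle 7: CDB Add3=-3; issue MUL r0<-Mul2 // r0:Mul2,r1:Mul1,r2:Add2,r3:7,r4:-3
cycle 8: issue ADD r4<-Add3 // r0:Mul2,r1:Mul1,r2:Add2,r3:7,r4:Add3
cycle 9: CDB Mul1=6; stall // r0:Mul2,r1:6,r2:Add2,r3:7,r4:Add3
cycle 10: stall // r0:Mul2,r1:6,r2:Add2,r3:7,r4:Add3
cycle 11: CDB Add3=-6; issue SUB r0<-Add3 // r0:Add3,r1:6,r2:Add2,r3:7,r4:-6
cycle 12: CDB Add1=8; issue SUB r2<-Add1 // r0:Add3,r1:6,r2:Add1,r3:7,r4:-6
cycle 13: CDB Add2=12 // r0:Add3,r1:6,r2:Add1,r3:7,r4:-6
cycle 14: CDB Mul2=36 // r0:Add3,r1:6,r2:Add1,r3:7,r4:-6
cycle 15: - // r0:Add3,r1:6,r2:Add1,r3:7,r4:-6
cycle 16: CDB Add1=-5 // r0:Add3,r1:6,r2:-5,r3:7,r4:-6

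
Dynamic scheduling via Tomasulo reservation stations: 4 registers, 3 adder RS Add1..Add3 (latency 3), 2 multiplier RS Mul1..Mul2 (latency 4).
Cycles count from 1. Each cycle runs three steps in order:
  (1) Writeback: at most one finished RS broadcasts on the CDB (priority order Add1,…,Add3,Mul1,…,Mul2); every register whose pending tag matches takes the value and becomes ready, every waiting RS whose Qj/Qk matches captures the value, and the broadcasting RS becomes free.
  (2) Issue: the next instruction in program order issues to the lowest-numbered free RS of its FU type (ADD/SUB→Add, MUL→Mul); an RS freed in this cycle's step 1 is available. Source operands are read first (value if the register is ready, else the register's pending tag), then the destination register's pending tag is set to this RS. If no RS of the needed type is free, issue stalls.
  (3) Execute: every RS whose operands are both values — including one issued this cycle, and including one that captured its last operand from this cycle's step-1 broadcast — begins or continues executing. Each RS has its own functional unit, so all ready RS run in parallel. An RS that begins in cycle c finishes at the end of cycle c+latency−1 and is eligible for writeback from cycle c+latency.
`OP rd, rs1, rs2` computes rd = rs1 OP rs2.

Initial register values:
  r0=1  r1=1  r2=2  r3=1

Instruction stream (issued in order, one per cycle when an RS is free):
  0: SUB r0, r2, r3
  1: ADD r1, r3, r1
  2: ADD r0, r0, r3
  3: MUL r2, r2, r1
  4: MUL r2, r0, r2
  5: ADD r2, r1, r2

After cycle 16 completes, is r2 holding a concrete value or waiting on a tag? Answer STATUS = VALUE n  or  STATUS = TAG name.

cycle 1: issue SUB r0<-Add1 // r0:Add1,r1:1,r2:2,r3:1
cycle 2: issue ADD r1<-Add2 // r0:Add1,r1:Add2,r2:2,r3:1
cycle 3: issue ADD r0<-Add3 // r0:Add3,r1:Add2,r2:2,r3:1
cycle 4: CDB Add1=1; issue MUL r2<-Mul1 // r0:Add3,r1:Add2,r2:Mul1,r3:1
cycle 5: CDB Add2=2; issue MUL r2<-Mul2 // r0:Add3,r1:2,r2:Mul2,r3:1
cycle 6: issue ADD r2<-Add1 // r0:Add3,r1:2,r2:Add1,r3:1
cycle 7: CDB Add3=2 // r0:2,r1:2,r2:Add1,r3:1
cycle 8: - // r0:2,r1:2,r2:Add1,r3:1
cycle 9: CDB Mul1=4 // r0:2,r1:2,r2:Add1,r3:1
cycle 10: - // r0:2,r1:2,r2:Add1,r3:1
cycle 11: - // r0:2,r1:2,r2:Add1,r3:1
cycle 12: - // r0:2,r1:2,r2:Add1,r3:1
cycle 13: CDB Mul2=8 // r0:2,r1:2,r2:Add1,r3:1
cycle 14: - // r0:2,r1:2,r2:Add1,r3:1
cycle 15: - // r0:2,r1:2,r2:Add1,r3:1
cycle 16: CDB Add1=10 // r0:2,r1:2,r2:10,r3:1

STATUS = VALUE 10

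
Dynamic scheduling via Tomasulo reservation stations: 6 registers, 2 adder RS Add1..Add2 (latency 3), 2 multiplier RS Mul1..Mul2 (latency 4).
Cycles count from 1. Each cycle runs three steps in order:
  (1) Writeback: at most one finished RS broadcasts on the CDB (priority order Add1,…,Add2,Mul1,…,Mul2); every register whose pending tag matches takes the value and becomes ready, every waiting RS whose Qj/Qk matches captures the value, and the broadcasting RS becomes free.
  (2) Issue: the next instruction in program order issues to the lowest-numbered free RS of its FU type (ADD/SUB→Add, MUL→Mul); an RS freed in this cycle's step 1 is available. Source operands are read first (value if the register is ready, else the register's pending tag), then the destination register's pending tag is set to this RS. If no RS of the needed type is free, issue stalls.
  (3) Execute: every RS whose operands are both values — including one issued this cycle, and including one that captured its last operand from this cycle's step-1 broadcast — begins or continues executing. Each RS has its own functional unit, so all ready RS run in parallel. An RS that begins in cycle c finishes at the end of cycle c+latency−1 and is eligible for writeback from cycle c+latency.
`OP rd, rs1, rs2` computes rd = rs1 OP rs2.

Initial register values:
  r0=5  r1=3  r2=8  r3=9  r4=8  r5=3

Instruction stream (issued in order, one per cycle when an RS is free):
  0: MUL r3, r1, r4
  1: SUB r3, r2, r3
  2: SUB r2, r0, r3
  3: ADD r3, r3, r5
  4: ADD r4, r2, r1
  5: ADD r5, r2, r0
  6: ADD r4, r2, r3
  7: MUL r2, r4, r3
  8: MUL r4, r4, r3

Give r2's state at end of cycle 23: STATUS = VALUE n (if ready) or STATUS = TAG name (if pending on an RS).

STATUS = VALUE -104

c1: issue MUL r3<-Mul1 | r0:5,r1:3,r2:8,r3:Mul1,r4:8,r5:3
c2: issue SUB r3<-Add1 | r0:5,r1:3,r2:8,r3:Add1,r4:8,r5:3
c3: issue SUB r2<-Add2 | r0:5,r1:3,r2:Add2,r3:Add1,r4:8,r5:3
c4: stall | r0:5,r1:3,r2:Add2,r3:Add1,r4:8,r5:3
c5: CDB Mul1=24; stall | r0:5,r1:3,r2:Add2,r3:Add1,r4:8,r5:3
c6: stall | r0:5,r1:3,r2:Add2,r3:Add1,r4:8,r5:3
c7: stall | r0:5,r1:3,r2:Add2,r3:Add1,r4:8,r5:3
c8: CDB Add1=-16; issue ADD r3<-Add1 | r0:5,r1:3,r2:Add2,r3:Add1,r4:8,r5:3
c9: stall | r0:5,r1:3,r2:Add2,r3:Add1,r4:8,r5:3
c10: stall | r0:5,r1:3,r2:Add2,r3:Add1,r4:8,r5:3
c11: CDB Add1=-13; issue ADD r4<-Add1 | r0:5,r1:3,r2:Add2,r3:-13,r4:Add1,r5:3
c12: CDB Add2=21; issue ADD r5<-Add2 | r0:5,r1:3,r2:21,r3:-13,r4:Add1,r5:Add2
c13: stall | r0:5,r1:3,r2:21,r3:-13,r4:Add1,r5:Add2
c14: stall | r0:5,r1:3,r2:21,r3:-13,r4:Add1,r5:Add2
c15: CDB Add1=24; issue ADD r4<-Add1 | r0:5,r1:3,r2:21,r3:-13,r4:Add1,r5:Add2
c16: CDB Add2=26; issue MUL r2<-Mul1 | r0:5,r1:3,r2:Mul1,r3:-13,r4:Add1,r5:26
c17: issue MUL r4<-Mul2 | r0:5,r1:3,r2:Mul1,r3:-13,r4:Mul2,r5:26
c18: CDB Add1=8 | r0:5,r1:3,r2:Mul1,r3:-13,r4:Mul2,r5:26
c19: - | r0:5,r1:3,r2:Mul1,r3:-13,r4:Mul2,r5:26
c20: - | r0:5,r1:3,r2:Mul1,r3:-13,r4:Mul2,r5:26
c21: - | r0:5,r1:3,r2:Mul1,r3:-13,r4:Mul2,r5:26
c22: CDB Mul1=-104 | r0:5,r1:3,r2:-104,r3:-13,r4:Mul2,r5:26
c23: CDB Mul2=-104 | r0:5,r1:3,r2:-104,r3:-13,r4:-104,r5:26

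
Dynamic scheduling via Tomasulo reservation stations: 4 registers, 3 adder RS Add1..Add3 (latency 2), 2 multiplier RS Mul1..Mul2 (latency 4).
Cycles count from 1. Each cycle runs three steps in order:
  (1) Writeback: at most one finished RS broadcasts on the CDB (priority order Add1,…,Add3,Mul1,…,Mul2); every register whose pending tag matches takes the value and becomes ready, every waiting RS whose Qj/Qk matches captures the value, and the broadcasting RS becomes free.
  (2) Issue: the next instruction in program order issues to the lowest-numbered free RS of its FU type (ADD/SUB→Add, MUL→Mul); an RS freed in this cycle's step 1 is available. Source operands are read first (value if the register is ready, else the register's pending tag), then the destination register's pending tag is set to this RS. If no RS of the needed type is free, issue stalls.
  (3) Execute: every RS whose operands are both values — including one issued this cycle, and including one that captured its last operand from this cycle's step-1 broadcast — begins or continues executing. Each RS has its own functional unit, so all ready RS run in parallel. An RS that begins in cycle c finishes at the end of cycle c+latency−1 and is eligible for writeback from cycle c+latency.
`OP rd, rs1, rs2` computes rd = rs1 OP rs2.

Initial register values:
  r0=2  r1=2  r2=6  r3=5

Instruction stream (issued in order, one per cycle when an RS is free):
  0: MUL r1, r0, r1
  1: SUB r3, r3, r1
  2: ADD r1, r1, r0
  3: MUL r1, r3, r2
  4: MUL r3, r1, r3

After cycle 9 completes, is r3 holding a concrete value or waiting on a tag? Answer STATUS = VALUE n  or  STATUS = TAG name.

cycle 1: issue MUL r1<-Mul1 // r0:2,r1:Mul1,r2:6,r3:5
cycle 2: issue SUB r3<-Add1 // r0:2,r1:Mul1,r2:6,r3:Add1
cycle 3: issue ADD r1<-Add2 // r0:2,r1:Add2,r2:6,r3:Add1
cycle 4: issue MUL r1<-Mul2 // r0:2,r1:Mul2,r2:6,r3:Add1
cycle 5: CDB Mul1=4; issue MUL r3<-Mul1 // r0:2,r1:Mul2,r2:6,r3:Mul1
cycle 6: - // r0:2,r1:Mul2,r2:6,r3:Mul1
cycle 7: CDB Add1=1 // r0:2,r1:Mul2,r2:6,r3:Mul1
cycle 8: CDB Add2=6 // r0:2,r1:Mul2,r2:6,r3:Mul1
cycle 9: - // r0:2,r1:Mul2,r2:6,r3:Mul1

STATUS = TAG Mul1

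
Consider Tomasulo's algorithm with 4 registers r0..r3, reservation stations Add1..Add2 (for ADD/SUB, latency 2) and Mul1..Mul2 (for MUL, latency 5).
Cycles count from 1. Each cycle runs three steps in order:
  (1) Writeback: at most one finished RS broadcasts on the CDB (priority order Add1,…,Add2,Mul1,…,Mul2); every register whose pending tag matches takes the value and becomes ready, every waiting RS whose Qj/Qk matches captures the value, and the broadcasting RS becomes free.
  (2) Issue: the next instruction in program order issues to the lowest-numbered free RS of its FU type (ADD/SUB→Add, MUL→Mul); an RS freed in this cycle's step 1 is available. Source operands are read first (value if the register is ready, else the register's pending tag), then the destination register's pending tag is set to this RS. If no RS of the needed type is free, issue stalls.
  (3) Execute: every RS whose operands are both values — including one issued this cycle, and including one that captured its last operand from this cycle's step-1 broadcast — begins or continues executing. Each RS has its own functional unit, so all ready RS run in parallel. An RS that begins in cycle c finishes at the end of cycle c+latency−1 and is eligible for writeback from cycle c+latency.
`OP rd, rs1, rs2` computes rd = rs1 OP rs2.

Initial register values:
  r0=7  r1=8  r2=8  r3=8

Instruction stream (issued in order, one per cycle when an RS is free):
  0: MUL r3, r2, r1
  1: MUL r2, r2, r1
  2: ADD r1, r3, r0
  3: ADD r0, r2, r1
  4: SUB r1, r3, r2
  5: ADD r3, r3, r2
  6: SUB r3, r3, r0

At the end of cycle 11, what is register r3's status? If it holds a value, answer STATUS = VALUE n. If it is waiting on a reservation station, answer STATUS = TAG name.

cycle 1: issue MUL r3<-Mul1 // r0:7,r1:8,r2:8,r3:Mul1
cycle 2: issue MUL r2<-Mul2 // r0:7,r1:8,r2:Mul2,r3:Mul1
cycle 3: issue ADD r1<-Add1 // r0:7,r1:Add1,r2:Mul2,r3:Mul1
cycle 4: issue ADD r0<-Add2 // r0:Add2,r1:Add1,r2:Mul2,r3:Mul1
cycle 5: stall // r0:Add2,r1:Add1,r2:Mul2,r3:Mul1
cycle 6: CDB Mul1=64; stall // r0:Add2,r1:Add1,r2:Mul2,r3:64
cycle 7: CDB Mul2=64; stall // r0:Add2,r1:Add1,r2:64,r3:64
cycle 8: CDB Add1=71; issue SUB r1<-Add1 // r0:Add2,r1:Add1,r2:64,r3:64
cycle 9: stall // r0:Add2,r1:Add1,r2:64,r3:64
cycle 10: CDB Add1=0; issue ADD r3<-Add1 // r0:Add2,r1:0,r2:64,r3:Add1
cycle 11: CDB Add2=135; issue SUB r3<-Add2 // r0:135,r1:0,r2:64,r3:Add2

STATUS = TAG Add2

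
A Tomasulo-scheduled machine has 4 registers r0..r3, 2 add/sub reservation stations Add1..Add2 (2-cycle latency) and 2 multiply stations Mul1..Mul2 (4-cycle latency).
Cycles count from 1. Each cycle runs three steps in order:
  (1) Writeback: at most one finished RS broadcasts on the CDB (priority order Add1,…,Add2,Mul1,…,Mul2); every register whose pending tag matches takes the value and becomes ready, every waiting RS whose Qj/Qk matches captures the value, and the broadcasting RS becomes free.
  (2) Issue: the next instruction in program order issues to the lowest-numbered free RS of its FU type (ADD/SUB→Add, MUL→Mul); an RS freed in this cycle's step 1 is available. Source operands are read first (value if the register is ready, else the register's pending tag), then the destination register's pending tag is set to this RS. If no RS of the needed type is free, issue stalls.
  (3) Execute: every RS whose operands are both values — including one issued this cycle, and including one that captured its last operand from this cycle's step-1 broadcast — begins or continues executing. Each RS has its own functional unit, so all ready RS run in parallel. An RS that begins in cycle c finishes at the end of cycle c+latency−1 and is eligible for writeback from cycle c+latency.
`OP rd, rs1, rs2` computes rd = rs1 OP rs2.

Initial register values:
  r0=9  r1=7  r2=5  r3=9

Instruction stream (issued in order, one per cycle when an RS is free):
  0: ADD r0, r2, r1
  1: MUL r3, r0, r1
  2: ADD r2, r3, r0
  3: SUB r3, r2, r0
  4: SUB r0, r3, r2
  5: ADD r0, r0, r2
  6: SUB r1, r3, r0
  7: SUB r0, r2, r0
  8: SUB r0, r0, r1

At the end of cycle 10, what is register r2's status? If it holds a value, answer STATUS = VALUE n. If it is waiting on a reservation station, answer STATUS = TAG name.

STATUS = VALUE 96

  c1: issue ADD r0<-Add1  regs: r0:Add1,r1:7,r2:5,r3:9
  c2: issue MUL r3<-Mul1  regs: r0:Add1,r1:7,r2:5,r3:Mul1
  c3: CDB Add1=12; issue ADD r2<-Add1  regs: r0:12,r1:7,r2:Add1,r3:Mul1
  c4: issue SUB r3<-Add2  regs: r0:12,r1:7,r2:Add1,r3:Add2
  c5: stall  regs: r0:12,r1:7,r2:Add1,r3:Add2
  c6: stall  regs: r0:12,r1:7,r2:Add1,r3:Add2
  c7: CDB Mul1=84; stall  regs: r0:12,r1:7,r2:Add1,r3:Add2
  c8: stall  regs: r0:12,r1:7,r2:Add1,r3:Add2
  c9: CDB Add1=96; issue SUB r0<-Add1  regs: r0:Add1,r1:7,r2:96,r3:Add2
  c10: stall  regs: r0:Add1,r1:7,r2:96,r3:Add2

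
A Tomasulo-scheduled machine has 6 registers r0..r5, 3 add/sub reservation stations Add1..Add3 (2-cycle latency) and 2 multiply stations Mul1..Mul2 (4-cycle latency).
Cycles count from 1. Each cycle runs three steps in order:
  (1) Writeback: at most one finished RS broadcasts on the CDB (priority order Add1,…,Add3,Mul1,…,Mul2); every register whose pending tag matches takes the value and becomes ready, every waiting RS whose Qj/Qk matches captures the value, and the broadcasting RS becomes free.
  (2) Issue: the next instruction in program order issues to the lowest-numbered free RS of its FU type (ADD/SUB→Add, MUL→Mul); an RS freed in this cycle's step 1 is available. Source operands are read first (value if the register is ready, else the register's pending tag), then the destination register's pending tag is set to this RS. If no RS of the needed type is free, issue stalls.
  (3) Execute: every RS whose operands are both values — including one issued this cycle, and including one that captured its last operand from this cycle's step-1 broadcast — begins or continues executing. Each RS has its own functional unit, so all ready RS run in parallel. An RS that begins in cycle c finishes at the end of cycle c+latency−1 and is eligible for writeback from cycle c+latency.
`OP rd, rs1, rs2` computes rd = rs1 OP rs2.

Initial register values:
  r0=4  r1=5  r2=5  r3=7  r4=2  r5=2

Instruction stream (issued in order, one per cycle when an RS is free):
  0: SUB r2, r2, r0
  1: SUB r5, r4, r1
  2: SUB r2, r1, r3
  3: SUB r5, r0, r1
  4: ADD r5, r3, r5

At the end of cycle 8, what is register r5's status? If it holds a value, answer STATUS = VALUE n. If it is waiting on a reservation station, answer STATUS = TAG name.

STATUS = VALUE 6

c1: issue SUB r2<-Add1 | r0:4,r1:5,r2:Add1,r3:7,r4:2,r5:2
c2: issue SUB r5<-Add2 | r0:4,r1:5,r2:Add1,r3:7,r4:2,r5:Add2
c3: CDB Add1=1; issue SUB r2<-Add1 | r0:4,r1:5,r2:Add1,r3:7,r4:2,r5:Add2
c4: CDB Add2=-3; issue SUB r5<-Add2 | r0:4,r1:5,r2:Add1,r3:7,r4:2,r5:Add2
c5: CDB Add1=-2; issue ADD r5<-Add1 | r0:4,r1:5,r2:-2,r3:7,r4:2,r5:Add1
c6: CDB Add2=-1 | r0:4,r1:5,r2:-2,r3:7,r4:2,r5:Add1
c7: - | r0:4,r1:5,r2:-2,r3:7,r4:2,r5:Add1
c8: CDB Add1=6 | r0:4,r1:5,r2:-2,r3:7,r4:2,r5:6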